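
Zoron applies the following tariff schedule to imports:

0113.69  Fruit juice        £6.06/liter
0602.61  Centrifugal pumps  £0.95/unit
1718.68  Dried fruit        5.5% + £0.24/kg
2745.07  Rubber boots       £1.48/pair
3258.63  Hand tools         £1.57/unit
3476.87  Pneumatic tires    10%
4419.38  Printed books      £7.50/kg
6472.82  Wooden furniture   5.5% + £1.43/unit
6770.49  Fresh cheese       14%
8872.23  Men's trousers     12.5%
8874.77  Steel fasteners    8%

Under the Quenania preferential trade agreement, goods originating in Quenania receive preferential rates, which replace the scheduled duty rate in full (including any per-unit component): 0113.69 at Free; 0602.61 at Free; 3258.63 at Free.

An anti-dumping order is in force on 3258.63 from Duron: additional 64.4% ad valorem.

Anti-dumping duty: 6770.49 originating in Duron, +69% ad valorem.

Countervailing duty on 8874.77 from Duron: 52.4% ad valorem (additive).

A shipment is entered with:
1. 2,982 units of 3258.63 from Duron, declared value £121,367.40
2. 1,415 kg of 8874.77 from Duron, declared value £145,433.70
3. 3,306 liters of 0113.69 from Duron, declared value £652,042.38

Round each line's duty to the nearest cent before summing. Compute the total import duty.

Line 1 (3258.63, Duron, 2,982 units, £121,367.40):
Base rate for 3258.63 is £1.57/unit.
3258.63 has an FTA preferential rate, but origin Duron is not Quenania; base rate stands.
Additional duty on 3258.63 from Duron: +64.4% ad valorem. Applied ad valorem rate = 64.4%.
Duty = £121,367.40 × 64.4% + 2,982 × £1.57 = £82,842.35.
Line 2 (8874.77, Duron, 1,415 kg, £145,433.70):
Base rate for 8874.77 is 8%.
Additional duty on 8874.77 from Duron: +52.4%. Applied ad valorem rate: 8% + 52.4% = 60.4%.
Duty = £145,433.70 × 60.4% = £87,841.95.
Line 3 (0113.69, Duron, 3,306 liters, £652,042.38):
Base rate for 0113.69 is £6.06/liter.
0113.69 has an FTA preferential rate, but origin Duron is not Quenania; base rate stands.
Duty = 3,306 × £6.06 = £20,034.36.
Total = £82,842.35 + £87,841.95 + £20,034.36 = £190,718.66.

£190,718.66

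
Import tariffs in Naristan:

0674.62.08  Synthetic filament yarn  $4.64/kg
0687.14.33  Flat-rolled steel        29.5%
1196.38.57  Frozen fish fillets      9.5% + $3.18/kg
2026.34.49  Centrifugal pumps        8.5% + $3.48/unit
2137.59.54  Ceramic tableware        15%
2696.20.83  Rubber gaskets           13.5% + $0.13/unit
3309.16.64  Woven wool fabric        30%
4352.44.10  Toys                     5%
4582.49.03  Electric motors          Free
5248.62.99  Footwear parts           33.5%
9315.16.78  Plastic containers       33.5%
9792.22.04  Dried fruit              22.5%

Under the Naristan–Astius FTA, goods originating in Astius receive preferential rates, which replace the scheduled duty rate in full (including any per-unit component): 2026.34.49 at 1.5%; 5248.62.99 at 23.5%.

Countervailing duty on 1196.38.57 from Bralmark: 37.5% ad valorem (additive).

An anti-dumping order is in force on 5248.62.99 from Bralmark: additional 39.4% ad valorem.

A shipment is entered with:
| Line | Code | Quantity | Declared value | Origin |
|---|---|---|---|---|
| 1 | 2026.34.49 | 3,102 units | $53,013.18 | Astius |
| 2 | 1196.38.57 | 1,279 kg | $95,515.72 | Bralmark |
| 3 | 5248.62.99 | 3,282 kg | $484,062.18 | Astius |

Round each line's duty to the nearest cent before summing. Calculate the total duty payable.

$163,509.42

Line 1 (2026.34.49, Astius, 3,102 units, $53,013.18):
Base rate for 2026.34.49 is 8.5% + $3.48/unit.
Origin Astius qualifies under the Naristan–Astius agreement and 2026.34.49 is covered: preferential rate 1.5% applies instead.
Duty = $53,013.18 × 1.5% = $795.20.
Line 2 (1196.38.57, Bralmark, 1,279 kg, $95,515.72):
Base rate for 1196.38.57 is 9.5% + $3.18/kg.
Additional duty on 1196.38.57 from Bralmark: +37.5%. Applied ad valorem rate: 9.5% + 37.5% = 47%.
Duty = $95,515.72 × 47% + 1,279 × $3.18 = $48,959.61.
Line 3 (5248.62.99, Astius, 3,282 kg, $484,062.18):
Base rate for 5248.62.99 is 33.5%.
Origin Astius qualifies under the Naristan–Astius agreement and 5248.62.99 is covered: preferential rate 23.5% applies instead.
The additional-duty order on 5248.62.99 targets Bralmark, not Astius; it does not apply.
Duty = $484,062.18 × 23.5% = $113,754.61.
Total = $795.20 + $48,959.61 + $113,754.61 = $163,509.42.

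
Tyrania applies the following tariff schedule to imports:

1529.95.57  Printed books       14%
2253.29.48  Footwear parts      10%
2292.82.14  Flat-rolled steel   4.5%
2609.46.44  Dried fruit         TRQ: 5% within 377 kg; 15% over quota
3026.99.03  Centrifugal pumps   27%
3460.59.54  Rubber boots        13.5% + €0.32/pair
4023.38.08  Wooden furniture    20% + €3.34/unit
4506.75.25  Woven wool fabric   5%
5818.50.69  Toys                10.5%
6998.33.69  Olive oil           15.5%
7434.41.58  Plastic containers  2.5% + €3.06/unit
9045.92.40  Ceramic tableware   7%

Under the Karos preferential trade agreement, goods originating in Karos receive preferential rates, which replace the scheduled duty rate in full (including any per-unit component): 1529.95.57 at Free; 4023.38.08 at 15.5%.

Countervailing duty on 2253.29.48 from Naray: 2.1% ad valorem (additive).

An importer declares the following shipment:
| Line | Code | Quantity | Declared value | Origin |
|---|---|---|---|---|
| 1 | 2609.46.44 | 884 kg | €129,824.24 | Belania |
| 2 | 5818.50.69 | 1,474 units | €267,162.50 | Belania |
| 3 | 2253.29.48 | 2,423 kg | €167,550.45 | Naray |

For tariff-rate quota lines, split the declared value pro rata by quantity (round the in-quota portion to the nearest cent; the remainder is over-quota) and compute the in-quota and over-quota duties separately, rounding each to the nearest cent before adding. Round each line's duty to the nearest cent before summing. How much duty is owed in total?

€62,262.67

Line 1 (2609.46.44, Belania, 884 kg, €129,824.24):
Code 2609.46.44 is under a tariff-rate quota (threshold 377 kg). In-quota: 377 kg at 5%; over-quota: 507 kg at 15%.
Pro-rata value split: in-quota = €129,824.24 × 377/884 = €55,366.22; over-quota = €129,824.24 − €55,366.22 = €74,458.02.
In-quota duty = €55,366.22 × 5% = €2,768.31. Over-quota duty = €74,458.02 × 15% = €11,168.70.
Line duty = €2,768.31 + €11,168.70 = €13,937.01.
Line 2 (5818.50.69, Belania, 1,474 units, €267,162.50):
Base rate for 5818.50.69 is 10.5%.
Duty = €267,162.50 × 10.5% = €28,052.06.
Line 3 (2253.29.48, Naray, 2,423 kg, €167,550.45):
Base rate for 2253.29.48 is 10%.
Additional duty on 2253.29.48 from Naray: +2.1%. Applied ad valorem rate: 10% + 2.1% = 12.1%.
Duty = €167,550.45 × 12.1% = €20,273.60.
Total = €13,937.01 + €28,052.06 + €20,273.60 = €62,262.67.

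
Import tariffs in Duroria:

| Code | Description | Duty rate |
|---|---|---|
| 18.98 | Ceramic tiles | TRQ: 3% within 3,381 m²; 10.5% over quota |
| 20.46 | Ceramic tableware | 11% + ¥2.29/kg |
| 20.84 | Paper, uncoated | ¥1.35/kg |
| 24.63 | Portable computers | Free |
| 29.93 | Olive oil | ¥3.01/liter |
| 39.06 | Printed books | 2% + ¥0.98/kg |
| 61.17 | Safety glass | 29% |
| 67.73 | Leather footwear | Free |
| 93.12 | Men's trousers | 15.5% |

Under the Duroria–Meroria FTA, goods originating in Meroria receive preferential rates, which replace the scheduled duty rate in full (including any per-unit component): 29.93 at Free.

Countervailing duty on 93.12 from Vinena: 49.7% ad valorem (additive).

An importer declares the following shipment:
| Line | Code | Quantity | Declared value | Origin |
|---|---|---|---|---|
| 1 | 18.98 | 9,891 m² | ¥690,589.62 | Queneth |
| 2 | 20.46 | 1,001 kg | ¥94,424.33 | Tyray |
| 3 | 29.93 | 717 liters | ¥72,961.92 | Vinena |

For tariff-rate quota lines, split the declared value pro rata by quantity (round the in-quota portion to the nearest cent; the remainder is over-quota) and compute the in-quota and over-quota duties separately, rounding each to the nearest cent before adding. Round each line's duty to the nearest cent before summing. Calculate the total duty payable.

¥69,644.44

Line 1 (18.98, Queneth, 9,891 m², ¥690,589.62):
Code 18.98 is under a tariff-rate quota (threshold 3,381 m²). In-quota: 3,381 m² at 3%; over-quota: 6,510 m² at 10.5%.
Pro-rata value split: in-quota = ¥690,589.62 × 3,381/9,891 = ¥236,061.42; over-quota = ¥690,589.62 − ¥236,061.42 = ¥454,528.20.
In-quota duty = ¥236,061.42 × 3% = ¥7,081.84. Over-quota duty = ¥454,528.20 × 10.5% = ¥47,725.46.
Line duty = ¥7,081.84 + ¥47,725.46 = ¥54,807.30.
Line 2 (20.46, Tyray, 1,001 kg, ¥94,424.33):
Base rate for 20.46 is 11% + ¥2.29/kg.
Duty = ¥94,424.33 × 11% + 1,001 × ¥2.29 = ¥12,678.97.
Line 3 (29.93, Vinena, 717 liters, ¥72,961.92):
Base rate for 29.93 is ¥3.01/liter.
29.93 has an FTA preferential rate, but origin Vinena is not Meroria; base rate stands.
Duty = 717 × ¥3.01 = ¥2,158.17.
Total = ¥54,807.30 + ¥12,678.97 + ¥2,158.17 = ¥69,644.44.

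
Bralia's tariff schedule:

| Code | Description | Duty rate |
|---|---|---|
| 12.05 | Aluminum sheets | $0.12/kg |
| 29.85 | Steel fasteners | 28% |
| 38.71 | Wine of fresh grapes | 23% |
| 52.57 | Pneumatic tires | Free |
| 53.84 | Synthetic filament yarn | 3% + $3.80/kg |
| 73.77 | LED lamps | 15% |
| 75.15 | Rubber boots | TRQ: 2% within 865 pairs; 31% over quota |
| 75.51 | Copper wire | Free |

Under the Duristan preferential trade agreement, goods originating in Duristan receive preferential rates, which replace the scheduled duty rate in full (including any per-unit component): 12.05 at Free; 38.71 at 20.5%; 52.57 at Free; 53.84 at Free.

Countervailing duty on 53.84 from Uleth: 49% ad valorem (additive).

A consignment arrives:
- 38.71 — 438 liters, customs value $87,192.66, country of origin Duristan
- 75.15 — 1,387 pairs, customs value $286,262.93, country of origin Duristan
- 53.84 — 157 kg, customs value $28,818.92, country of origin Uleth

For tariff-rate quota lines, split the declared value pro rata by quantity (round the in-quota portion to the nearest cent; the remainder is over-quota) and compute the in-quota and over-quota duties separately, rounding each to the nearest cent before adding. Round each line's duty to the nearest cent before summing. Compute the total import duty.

Line 1 (38.71, Duristan, 438 liters, $87,192.66):
Base rate for 38.71 is 23%.
Origin Duristan qualifies under the Bralia–Duristan agreement and 38.71 is covered: preferential rate 20.5% applies instead.
Duty = $87,192.66 × 20.5% = $17,874.50.
Line 2 (75.15, Duristan, 1,387 pairs, $286,262.93):
Code 75.15 is under a tariff-rate quota (threshold 865 pairs). In-quota: 865 pairs at 2%; over-quota: 522 pairs at 31%.
Pro-rata value split: in-quota = $286,262.93 × 865/1,387 = $178,527.35; over-quota = $286,262.93 − $178,527.35 = $107,735.58.
In-quota duty = $178,527.35 × 2% = $3,570.55. Over-quota duty = $107,735.58 × 31% = $33,398.03.
Line duty = $3,570.55 + $33,398.03 = $36,968.58.
Line 3 (53.84, Uleth, 157 kg, $28,818.92):
Base rate for 53.84 is 3% + $3.80/kg.
53.84 has an FTA preferential rate, but origin Uleth is not Duristan; base rate stands.
Additional duty on 53.84 from Uleth: +49%. Applied ad valorem rate: 3% + 49% = 52%.
Duty = $28,818.92 × 52% + 157 × $3.80 = $15,582.44.
Total = $17,874.50 + $36,968.58 + $15,582.44 = $70,425.52.

$70,425.52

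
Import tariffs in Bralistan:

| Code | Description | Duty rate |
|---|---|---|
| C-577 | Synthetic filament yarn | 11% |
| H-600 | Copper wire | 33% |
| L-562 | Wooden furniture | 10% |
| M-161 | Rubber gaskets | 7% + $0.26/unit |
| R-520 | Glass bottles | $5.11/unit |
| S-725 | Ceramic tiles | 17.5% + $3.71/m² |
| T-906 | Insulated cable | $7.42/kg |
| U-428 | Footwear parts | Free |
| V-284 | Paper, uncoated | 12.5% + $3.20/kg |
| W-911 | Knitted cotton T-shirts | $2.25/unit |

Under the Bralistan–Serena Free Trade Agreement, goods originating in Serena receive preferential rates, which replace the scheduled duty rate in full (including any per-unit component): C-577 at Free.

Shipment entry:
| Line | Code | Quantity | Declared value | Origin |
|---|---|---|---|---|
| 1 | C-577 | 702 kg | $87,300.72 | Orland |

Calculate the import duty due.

$9,603.08

Line 1 (C-577, Orland, 702 kg, $87,300.72):
Base rate for C-577 is 11%.
C-577 has an FTA preferential rate, but origin Orland is not Serena; base rate stands.
Duty = $87,300.72 × 11% = $9,603.08.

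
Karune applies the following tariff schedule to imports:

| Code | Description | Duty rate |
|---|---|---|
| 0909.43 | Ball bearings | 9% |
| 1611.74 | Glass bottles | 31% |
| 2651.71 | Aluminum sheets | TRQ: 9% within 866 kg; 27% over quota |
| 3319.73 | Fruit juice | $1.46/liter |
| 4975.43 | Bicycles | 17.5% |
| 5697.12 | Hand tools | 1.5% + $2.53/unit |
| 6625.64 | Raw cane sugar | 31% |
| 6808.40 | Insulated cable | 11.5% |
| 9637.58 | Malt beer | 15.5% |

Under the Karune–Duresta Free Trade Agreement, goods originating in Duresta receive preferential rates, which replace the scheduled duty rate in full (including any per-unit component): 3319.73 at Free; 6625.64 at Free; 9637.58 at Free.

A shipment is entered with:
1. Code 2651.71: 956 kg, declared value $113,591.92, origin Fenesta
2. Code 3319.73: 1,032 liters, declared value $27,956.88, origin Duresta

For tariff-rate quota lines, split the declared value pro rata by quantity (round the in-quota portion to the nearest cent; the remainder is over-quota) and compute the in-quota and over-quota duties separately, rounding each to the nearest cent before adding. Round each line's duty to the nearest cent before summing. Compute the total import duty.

$12,148.16

Line 1 (2651.71, Fenesta, 956 kg, $113,591.92):
Code 2651.71 is under a tariff-rate quota (threshold 866 kg). In-quota: 866 kg at 9%; over-quota: 90 kg at 27%.
Pro-rata value split: in-quota = $113,591.92 × 866/956 = $102,898.12; over-quota = $113,591.92 − $102,898.12 = $10,693.80.
In-quota duty = $102,898.12 × 9% = $9,260.83. Over-quota duty = $10,693.80 × 27% = $2,887.33.
Line duty = $9,260.83 + $2,887.33 = $12,148.16.
Line 2 (3319.73, Duresta, 1,032 liters, $27,956.88):
Base rate for 3319.73 is $1.46/liter.
Origin Duresta qualifies under the Karune–Duresta agreement and 3319.73 is covered: preferential rate Free applies instead.
Duty = $27,956.88 × 0% = $0.00.
Total = $12,148.16 + $0.00 = $12,148.16.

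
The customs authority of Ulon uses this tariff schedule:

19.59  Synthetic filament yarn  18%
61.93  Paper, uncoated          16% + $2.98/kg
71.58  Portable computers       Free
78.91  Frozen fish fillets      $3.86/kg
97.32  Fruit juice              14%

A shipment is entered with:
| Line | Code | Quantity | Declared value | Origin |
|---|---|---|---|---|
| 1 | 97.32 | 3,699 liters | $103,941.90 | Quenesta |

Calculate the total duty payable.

Line 1 (97.32, Quenesta, 3,699 liters, $103,941.90):
Base rate for 97.32 is 14%.
Duty = $103,941.90 × 14% = $14,551.87.

$14,551.87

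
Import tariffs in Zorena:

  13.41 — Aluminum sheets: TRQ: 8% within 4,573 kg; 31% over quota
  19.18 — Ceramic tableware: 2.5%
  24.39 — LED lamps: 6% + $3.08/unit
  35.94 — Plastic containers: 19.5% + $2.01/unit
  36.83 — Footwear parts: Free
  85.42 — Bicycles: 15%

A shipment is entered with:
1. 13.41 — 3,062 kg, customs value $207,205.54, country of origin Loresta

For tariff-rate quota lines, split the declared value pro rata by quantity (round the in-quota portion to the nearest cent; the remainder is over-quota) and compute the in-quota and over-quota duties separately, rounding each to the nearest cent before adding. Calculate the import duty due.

$16,576.44

Line 1 (13.41, Loresta, 3,062 kg, $207,205.54):
Code 13.41 is under a tariff-rate quota (threshold 4,573 kg). Quantity 3,062 kg is within the quota, so the in-quota rate 8% applies to the full value.
Duty = $207,205.54 × 8% = $16,576.44.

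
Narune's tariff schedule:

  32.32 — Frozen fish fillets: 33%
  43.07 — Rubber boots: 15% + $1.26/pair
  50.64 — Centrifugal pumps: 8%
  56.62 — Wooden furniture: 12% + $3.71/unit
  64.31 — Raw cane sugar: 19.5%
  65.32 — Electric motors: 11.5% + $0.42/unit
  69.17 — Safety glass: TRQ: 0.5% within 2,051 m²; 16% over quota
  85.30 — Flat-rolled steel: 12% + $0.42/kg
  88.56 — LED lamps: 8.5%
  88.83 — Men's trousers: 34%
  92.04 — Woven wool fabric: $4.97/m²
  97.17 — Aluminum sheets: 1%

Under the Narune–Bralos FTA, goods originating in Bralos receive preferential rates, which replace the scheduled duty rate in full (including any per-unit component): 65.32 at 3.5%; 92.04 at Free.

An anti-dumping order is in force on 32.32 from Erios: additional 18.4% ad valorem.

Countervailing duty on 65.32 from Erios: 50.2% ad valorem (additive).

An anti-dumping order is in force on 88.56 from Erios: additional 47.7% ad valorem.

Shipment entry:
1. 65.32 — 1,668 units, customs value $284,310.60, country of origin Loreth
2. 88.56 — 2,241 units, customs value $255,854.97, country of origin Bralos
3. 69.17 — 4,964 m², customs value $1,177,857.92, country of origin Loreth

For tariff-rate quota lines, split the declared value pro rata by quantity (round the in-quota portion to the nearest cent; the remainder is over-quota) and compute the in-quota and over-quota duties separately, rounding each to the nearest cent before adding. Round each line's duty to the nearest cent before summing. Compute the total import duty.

$168,168.72

Line 1 (65.32, Loreth, 1,668 units, $284,310.60):
Base rate for 65.32 is 11.5% + $0.42/unit.
65.32 has an FTA preferential rate, but origin Loreth is not Bralos; base rate stands.
The additional-duty order on 65.32 targets Erios, not Loreth; it does not apply.
Duty = $284,310.60 × 11.5% + 1,668 × $0.42 = $33,396.28.
Line 2 (88.56, Bralos, 2,241 units, $255,854.97):
Base rate for 88.56 is 8.5%.
Origin Bralos is the FTA partner but 88.56 is not on the preference list; base rate stands.
The additional-duty order on 88.56 targets Erios, not Bralos; it does not apply.
Duty = $255,854.97 × 8.5% = $21,747.67.
Line 3 (69.17, Loreth, 4,964 m², $1,177,857.92):
Code 69.17 is under a tariff-rate quota (threshold 2,051 m²). In-quota: 2,051 m² at 0.5%; over-quota: 2,913 m² at 16%.
Pro-rata value split: in-quota = $1,177,857.92 × 2,051/4,964 = $486,661.28; over-quota = $1,177,857.92 − $486,661.28 = $691,196.64.
In-quota duty = $486,661.28 × 0.5% = $2,433.31. Over-quota duty = $691,196.64 × 16% = $110,591.46.
Line duty = $2,433.31 + $110,591.46 = $113,024.77.
Total = $33,396.28 + $21,747.67 + $113,024.77 = $168,168.72.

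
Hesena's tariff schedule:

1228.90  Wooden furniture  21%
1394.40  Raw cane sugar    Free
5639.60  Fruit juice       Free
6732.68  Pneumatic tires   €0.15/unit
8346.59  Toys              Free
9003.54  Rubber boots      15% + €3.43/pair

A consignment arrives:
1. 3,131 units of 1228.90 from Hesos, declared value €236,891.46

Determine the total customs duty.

€49,747.21

Line 1 (1228.90, Hesos, 3,131 units, €236,891.46):
Base rate for 1228.90 is 21%.
Duty = €236,891.46 × 21% = €49,747.21.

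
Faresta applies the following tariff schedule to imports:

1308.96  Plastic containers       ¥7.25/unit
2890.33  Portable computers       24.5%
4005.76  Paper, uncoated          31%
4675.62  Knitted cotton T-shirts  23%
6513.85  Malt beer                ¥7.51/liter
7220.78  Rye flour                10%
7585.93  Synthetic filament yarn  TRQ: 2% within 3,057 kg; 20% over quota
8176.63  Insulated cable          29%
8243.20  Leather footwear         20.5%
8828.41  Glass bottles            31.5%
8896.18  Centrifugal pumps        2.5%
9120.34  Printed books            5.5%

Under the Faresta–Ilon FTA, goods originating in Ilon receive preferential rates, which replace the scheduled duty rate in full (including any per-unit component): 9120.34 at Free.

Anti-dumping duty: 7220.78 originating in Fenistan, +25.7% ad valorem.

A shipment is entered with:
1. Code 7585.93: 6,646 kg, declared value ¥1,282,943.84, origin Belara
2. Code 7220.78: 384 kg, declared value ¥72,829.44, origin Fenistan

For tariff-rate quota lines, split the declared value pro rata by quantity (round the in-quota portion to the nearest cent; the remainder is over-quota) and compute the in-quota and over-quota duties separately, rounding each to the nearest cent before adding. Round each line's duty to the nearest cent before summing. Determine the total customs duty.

¥176,366.69

Line 1 (7585.93, Belara, 6,646 kg, ¥1,282,943.84):
Code 7585.93 is under a tariff-rate quota (threshold 3,057 kg). In-quota: 3,057 kg at 2%; over-quota: 3,589 kg at 20%.
Pro-rata value split: in-quota = ¥1,282,943.84 × 3,057/6,646 = ¥590,123.28; over-quota = ¥1,282,943.84 − ¥590,123.28 = ¥692,820.56.
In-quota duty = ¥590,123.28 × 2% = ¥11,802.47. Over-quota duty = ¥692,820.56 × 20% = ¥138,564.11.
Line duty = ¥11,802.47 + ¥138,564.11 = ¥150,366.58.
Line 2 (7220.78, Fenistan, 384 kg, ¥72,829.44):
Base rate for 7220.78 is 10%.
Additional duty on 7220.78 from Fenistan: +25.7%. Applied ad valorem rate: 10% + 25.7% = 35.7%.
Duty = ¥72,829.44 × 35.7% = ¥26,000.11.
Total = ¥150,366.58 + ¥26,000.11 = ¥176,366.69.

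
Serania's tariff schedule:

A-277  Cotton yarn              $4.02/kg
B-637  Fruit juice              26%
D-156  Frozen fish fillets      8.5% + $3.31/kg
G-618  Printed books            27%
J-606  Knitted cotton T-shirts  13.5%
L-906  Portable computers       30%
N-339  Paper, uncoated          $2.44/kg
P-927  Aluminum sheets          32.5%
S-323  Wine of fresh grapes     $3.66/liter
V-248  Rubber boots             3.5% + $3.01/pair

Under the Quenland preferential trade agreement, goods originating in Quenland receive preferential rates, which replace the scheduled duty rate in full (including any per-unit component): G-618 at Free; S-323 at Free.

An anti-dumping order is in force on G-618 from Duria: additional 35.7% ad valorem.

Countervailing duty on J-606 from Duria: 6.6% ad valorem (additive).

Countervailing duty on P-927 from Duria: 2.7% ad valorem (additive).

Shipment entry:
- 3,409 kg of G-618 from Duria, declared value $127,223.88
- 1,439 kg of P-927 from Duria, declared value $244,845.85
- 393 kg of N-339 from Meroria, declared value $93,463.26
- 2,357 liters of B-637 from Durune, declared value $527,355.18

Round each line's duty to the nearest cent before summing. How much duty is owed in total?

$304,026.38

Line 1 (G-618, Duria, 3,409 kg, $127,223.88):
Base rate for G-618 is 27%.
G-618 has an FTA preferential rate, but origin Duria is not Quenland; base rate stands.
Additional duty on G-618 from Duria: +35.7%. Applied ad valorem rate: 27% + 35.7% = 62.7%.
Duty = $127,223.88 × 62.7% = $79,769.37.
Line 2 (P-927, Duria, 1,439 kg, $244,845.85):
Base rate for P-927 is 32.5%.
Additional duty on P-927 from Duria: +2.7%. Applied ad valorem rate: 32.5% + 2.7% = 35.2%.
Duty = $244,845.85 × 35.2% = $86,185.74.
Line 3 (N-339, Meroria, 393 kg, $93,463.26):
Base rate for N-339 is $2.44/kg.
Duty = 393 × $2.44 = $958.92.
Line 4 (B-637, Durune, 2,357 liters, $527,355.18):
Base rate for B-637 is 26%.
Duty = $527,355.18 × 26% = $137,112.35.
Total = $79,769.37 + $86,185.74 + $958.92 + $137,112.35 = $304,026.38.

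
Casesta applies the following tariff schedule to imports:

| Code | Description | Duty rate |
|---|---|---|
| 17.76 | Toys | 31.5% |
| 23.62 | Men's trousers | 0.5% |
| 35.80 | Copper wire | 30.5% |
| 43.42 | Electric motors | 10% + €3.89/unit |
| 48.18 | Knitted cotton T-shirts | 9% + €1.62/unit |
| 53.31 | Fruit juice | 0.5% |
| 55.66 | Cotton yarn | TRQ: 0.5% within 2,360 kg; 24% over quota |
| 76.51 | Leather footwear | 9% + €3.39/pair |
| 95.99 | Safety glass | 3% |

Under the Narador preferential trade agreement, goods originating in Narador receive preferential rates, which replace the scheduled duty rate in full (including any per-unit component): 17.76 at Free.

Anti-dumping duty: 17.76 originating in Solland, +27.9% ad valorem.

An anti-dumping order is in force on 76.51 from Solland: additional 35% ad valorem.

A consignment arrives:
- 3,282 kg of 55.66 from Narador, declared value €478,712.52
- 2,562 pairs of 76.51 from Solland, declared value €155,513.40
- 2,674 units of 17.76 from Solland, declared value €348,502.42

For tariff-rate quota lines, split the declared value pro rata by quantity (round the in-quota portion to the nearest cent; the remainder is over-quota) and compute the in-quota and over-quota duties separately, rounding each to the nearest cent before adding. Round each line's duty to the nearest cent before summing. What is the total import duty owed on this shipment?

Line 1 (55.66, Narador, 3,282 kg, €478,712.52):
Code 55.66 is under a tariff-rate quota (threshold 2,360 kg). In-quota: 2,360 kg at 0.5%; over-quota: 922 kg at 24%.
Pro-rata value split: in-quota = €478,712.52 × 2,360/3,282 = €344,229.60; over-quota = €478,712.52 − €344,229.60 = €134,482.92.
In-quota duty = €344,229.60 × 0.5% = €1,721.15. Over-quota duty = €134,482.92 × 24% = €32,275.90.
Line duty = €1,721.15 + €32,275.90 = €33,997.05.
Line 2 (76.51, Solland, 2,562 pairs, €155,513.40):
Base rate for 76.51 is 9% + €3.39/pair.
Additional duty on 76.51 from Solland: +35%. Applied ad valorem rate: 9% + 35% = 44%.
Duty = €155,513.40 × 44% + 2,562 × €3.39 = €77,111.08.
Line 3 (17.76, Solland, 2,674 units, €348,502.42):
Base rate for 17.76 is 31.5%.
17.76 has an FTA preferential rate, but origin Solland is not Narador; base rate stands.
Additional duty on 17.76 from Solland: +27.9%. Applied ad valorem rate: 31.5% + 27.9% = 59.4%.
Duty = €348,502.42 × 59.4% = €207,010.44.
Total = €33,997.05 + €77,111.08 + €207,010.44 = €318,118.57.

€318,118.57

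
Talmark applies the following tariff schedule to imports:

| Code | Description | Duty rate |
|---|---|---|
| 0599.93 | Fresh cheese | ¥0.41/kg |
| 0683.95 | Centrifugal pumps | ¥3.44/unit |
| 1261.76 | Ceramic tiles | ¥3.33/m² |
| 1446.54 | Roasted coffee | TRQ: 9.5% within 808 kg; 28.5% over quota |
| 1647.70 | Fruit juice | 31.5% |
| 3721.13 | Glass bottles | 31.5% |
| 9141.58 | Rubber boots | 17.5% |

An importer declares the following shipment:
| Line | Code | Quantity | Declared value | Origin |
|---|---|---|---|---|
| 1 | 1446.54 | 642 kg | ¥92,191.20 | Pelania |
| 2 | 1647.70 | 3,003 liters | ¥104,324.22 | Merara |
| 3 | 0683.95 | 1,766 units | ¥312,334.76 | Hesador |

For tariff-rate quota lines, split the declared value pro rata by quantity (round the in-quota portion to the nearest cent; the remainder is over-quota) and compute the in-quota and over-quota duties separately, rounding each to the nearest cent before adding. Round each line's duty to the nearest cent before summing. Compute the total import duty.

¥47,695.33

Line 1 (1446.54, Pelania, 642 kg, ¥92,191.20):
Code 1446.54 is under a tariff-rate quota (threshold 808 kg). Quantity 642 kg is within the quota, so the in-quota rate 9.5% applies to the full value.
Duty = ¥92,191.20 × 9.5% = ¥8,758.16.
Line 2 (1647.70, Merara, 3,003 liters, ¥104,324.22):
Base rate for 1647.70 is 31.5%.
Duty = ¥104,324.22 × 31.5% = ¥32,862.13.
Line 3 (0683.95, Hesador, 1,766 units, ¥312,334.76):
Base rate for 0683.95 is ¥3.44/unit.
Duty = 1,766 × ¥3.44 = ¥6,075.04.
Total = ¥8,758.16 + ¥32,862.13 + ¥6,075.04 = ¥47,695.33.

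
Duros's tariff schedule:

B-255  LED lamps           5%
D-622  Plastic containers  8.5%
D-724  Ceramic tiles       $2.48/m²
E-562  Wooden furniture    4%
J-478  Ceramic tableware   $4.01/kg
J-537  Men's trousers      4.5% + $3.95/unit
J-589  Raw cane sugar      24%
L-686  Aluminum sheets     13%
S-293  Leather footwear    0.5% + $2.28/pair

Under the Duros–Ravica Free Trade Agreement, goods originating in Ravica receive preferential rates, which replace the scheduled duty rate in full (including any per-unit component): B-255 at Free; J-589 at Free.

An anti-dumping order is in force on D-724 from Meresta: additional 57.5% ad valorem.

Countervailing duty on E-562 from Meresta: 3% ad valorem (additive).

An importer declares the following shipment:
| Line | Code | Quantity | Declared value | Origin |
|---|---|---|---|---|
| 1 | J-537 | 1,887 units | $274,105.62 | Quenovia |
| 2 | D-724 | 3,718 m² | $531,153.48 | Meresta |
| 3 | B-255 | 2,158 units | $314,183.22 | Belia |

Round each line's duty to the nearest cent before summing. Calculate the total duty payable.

$350,131.45

Line 1 (J-537, Quenovia, 1,887 units, $274,105.62):
Base rate for J-537 is 4.5% + $3.95/unit.
Duty = $274,105.62 × 4.5% + 1,887 × $3.95 = $19,788.40.
Line 2 (D-724, Meresta, 3,718 m², $531,153.48):
Base rate for D-724 is $2.48/m².
Additional duty on D-724 from Meresta: +57.5% ad valorem. Applied ad valorem rate = 57.5%.
Duty = $531,153.48 × 57.5% + 3,718 × $2.48 = $314,633.89.
Line 3 (B-255, Belia, 2,158 units, $314,183.22):
Base rate for B-255 is 5%.
B-255 has an FTA preferential rate, but origin Belia is not Ravica; base rate stands.
Duty = $314,183.22 × 5% = $15,709.16.
Total = $19,788.40 + $314,633.89 + $15,709.16 = $350,131.45.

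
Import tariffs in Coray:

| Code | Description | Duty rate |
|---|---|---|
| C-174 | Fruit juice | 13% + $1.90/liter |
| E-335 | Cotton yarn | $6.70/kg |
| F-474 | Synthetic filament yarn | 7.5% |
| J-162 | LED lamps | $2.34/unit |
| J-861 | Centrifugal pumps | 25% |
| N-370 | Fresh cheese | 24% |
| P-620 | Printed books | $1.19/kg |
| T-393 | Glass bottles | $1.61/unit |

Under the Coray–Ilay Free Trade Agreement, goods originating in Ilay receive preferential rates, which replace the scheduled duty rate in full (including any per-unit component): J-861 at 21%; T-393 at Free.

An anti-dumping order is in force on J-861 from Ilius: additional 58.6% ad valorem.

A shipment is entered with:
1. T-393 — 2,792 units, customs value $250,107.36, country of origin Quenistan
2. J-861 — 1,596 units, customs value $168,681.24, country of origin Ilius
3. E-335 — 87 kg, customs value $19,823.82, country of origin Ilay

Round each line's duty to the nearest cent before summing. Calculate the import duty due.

$146,095.54

Line 1 (T-393, Quenistan, 2,792 units, $250,107.36):
Base rate for T-393 is $1.61/unit.
T-393 has an FTA preferential rate, but origin Quenistan is not Ilay; base rate stands.
Duty = 2,792 × $1.61 = $4,495.12.
Line 2 (J-861, Ilius, 1,596 units, $168,681.24):
Base rate for J-861 is 25%.
J-861 has an FTA preferential rate, but origin Ilius is not Ilay; base rate stands.
Additional duty on J-861 from Ilius: +58.6%. Applied ad valorem rate: 25% + 58.6% = 83.6%.
Duty = $168,681.24 × 83.6% = $141,017.52.
Line 3 (E-335, Ilay, 87 kg, $19,823.82):
Base rate for E-335 is $6.70/kg.
Origin Ilay is the FTA partner but E-335 is not on the preference list; base rate stands.
Duty = 87 × $6.70 = $582.90.
Total = $4,495.12 + $141,017.52 + $582.90 = $146,095.54.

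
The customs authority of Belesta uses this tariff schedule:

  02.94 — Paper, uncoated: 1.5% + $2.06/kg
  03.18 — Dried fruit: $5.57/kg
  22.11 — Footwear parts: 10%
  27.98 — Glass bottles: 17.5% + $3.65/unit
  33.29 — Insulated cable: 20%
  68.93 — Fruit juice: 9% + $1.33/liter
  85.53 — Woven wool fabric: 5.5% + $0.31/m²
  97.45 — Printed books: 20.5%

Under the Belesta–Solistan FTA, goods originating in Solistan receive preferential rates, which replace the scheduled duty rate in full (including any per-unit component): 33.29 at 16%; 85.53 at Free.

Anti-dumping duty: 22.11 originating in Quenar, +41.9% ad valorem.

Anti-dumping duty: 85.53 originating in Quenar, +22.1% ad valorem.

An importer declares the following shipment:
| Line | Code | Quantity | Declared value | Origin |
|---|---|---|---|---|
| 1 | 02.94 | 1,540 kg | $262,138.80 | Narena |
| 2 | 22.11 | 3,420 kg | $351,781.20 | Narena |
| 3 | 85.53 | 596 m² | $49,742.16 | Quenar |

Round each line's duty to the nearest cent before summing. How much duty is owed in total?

Line 1 (02.94, Narena, 1,540 kg, $262,138.80):
Base rate for 02.94 is 1.5% + $2.06/kg.
Duty = $262,138.80 × 1.5% + 1,540 × $2.06 = $7,104.48.
Line 2 (22.11, Narena, 3,420 kg, $351,781.20):
Base rate for 22.11 is 10%.
The additional-duty order on 22.11 targets Quenar, not Narena; it does not apply.
Duty = $351,781.20 × 10% = $35,178.12.
Line 3 (85.53, Quenar, 596 m², $49,742.16):
Base rate for 85.53 is 5.5% + $0.31/m².
85.53 has an FTA preferential rate, but origin Quenar is not Solistan; base rate stands.
Additional duty on 85.53 from Quenar: +22.1%. Applied ad valorem rate: 5.5% + 22.1% = 27.6%.
Duty = $49,742.16 × 27.6% + 596 × $0.31 = $13,913.60.
Total = $7,104.48 + $35,178.12 + $13,913.60 = $56,196.20.

$56,196.20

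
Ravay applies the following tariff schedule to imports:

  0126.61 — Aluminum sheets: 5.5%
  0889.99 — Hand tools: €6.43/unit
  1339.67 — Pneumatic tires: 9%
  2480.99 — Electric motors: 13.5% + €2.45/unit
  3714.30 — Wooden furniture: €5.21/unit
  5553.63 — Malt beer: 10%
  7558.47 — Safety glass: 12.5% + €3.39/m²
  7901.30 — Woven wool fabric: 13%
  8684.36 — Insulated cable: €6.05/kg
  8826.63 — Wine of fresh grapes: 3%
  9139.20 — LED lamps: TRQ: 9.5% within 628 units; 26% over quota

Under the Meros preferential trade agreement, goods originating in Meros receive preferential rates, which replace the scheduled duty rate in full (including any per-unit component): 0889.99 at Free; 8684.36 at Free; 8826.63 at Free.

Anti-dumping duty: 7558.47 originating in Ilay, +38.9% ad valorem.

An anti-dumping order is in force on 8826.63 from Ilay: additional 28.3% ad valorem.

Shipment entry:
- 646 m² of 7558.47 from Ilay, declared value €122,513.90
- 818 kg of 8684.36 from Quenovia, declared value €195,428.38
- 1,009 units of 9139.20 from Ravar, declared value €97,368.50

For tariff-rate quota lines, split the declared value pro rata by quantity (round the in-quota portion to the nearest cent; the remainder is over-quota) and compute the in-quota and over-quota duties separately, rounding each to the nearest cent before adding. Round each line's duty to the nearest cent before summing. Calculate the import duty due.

Line 1 (7558.47, Ilay, 646 m², €122,513.90):
Base rate for 7558.47 is 12.5% + €3.39/m².
Additional duty on 7558.47 from Ilay: +38.9%. Applied ad valorem rate: 12.5% + 38.9% = 51.4%.
Duty = €122,513.90 × 51.4% + 646 × €3.39 = €65,162.08.
Line 2 (8684.36, Quenovia, 818 kg, €195,428.38):
Base rate for 8684.36 is €6.05/kg.
8684.36 has an FTA preferential rate, but origin Quenovia is not Meros; base rate stands.
Duty = 818 × €6.05 = €4,948.90.
Line 3 (9139.20, Ravar, 1,009 units, €97,368.50):
Code 9139.20 is under a tariff-rate quota (threshold 628 units). In-quota: 628 units at 9.5%; over-quota: 381 units at 26%.
Pro-rata value split: in-quota = €97,368.50 × 628/1,009 = €60,602.00; over-quota = €97,368.50 − €60,602.00 = €36,766.50.
In-quota duty = €60,602.00 × 9.5% = €5,757.19. Over-quota duty = €36,766.50 × 26% = €9,559.29.
Line duty = €5,757.19 + €9,559.29 = €15,316.48.
Total = €65,162.08 + €4,948.90 + €15,316.48 = €85,427.46.

€85,427.46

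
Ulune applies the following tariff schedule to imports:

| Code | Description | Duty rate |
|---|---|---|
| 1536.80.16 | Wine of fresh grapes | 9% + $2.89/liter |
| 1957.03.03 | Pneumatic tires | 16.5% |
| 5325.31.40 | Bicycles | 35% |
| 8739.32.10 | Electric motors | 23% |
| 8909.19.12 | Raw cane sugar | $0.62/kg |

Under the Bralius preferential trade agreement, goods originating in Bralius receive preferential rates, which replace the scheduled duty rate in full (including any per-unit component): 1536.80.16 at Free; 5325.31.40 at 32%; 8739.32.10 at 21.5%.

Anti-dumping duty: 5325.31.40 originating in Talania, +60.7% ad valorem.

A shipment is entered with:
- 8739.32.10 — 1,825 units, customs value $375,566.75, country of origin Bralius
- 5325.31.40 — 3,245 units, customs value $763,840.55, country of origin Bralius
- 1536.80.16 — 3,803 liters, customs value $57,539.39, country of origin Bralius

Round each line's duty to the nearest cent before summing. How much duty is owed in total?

Line 1 (8739.32.10, Bralius, 1,825 units, $375,566.75):
Base rate for 8739.32.10 is 23%.
Origin Bralius qualifies under the Ulune–Bralius agreement and 8739.32.10 is covered: preferential rate 21.5% applies instead.
Duty = $375,566.75 × 21.5% = $80,746.85.
Line 2 (5325.31.40, Bralius, 3,245 units, $763,840.55):
Base rate for 5325.31.40 is 35%.
Origin Bralius qualifies under the Ulune–Bralius agreement and 5325.31.40 is covered: preferential rate 32% applies instead.
The additional-duty order on 5325.31.40 targets Talania, not Bralius; it does not apply.
Duty = $763,840.55 × 32% = $244,428.98.
Line 3 (1536.80.16, Bralius, 3,803 liters, $57,539.39):
Base rate for 1536.80.16 is 9% + $2.89/liter.
Origin Bralius qualifies under the Ulune–Bralius agreement and 1536.80.16 is covered: preferential rate Free applies instead.
Duty = $57,539.39 × 0% = $0.00.
Total = $80,746.85 + $244,428.98 + $0.00 = $325,175.83.

$325,175.83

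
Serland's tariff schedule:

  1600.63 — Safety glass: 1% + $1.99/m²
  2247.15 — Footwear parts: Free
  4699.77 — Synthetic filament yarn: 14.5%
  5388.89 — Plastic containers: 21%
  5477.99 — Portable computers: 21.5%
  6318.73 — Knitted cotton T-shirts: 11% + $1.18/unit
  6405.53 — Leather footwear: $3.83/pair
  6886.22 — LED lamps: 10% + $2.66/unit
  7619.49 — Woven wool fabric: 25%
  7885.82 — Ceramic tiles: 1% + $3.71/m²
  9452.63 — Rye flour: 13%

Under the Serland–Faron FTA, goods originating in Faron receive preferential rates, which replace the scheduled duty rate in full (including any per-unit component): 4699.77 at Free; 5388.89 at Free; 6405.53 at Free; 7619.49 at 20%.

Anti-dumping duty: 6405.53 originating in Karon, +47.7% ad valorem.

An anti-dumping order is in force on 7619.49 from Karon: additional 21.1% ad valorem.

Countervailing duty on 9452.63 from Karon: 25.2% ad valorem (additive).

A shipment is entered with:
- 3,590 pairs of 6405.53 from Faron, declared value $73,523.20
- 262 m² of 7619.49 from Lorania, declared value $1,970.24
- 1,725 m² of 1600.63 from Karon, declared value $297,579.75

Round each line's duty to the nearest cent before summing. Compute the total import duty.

Line 1 (6405.53, Faron, 3,590 pairs, $73,523.20):
Base rate for 6405.53 is $3.83/pair.
Origin Faron qualifies under the Serland–Faron agreement and 6405.53 is covered: preferential rate Free applies instead.
The additional-duty order on 6405.53 targets Karon, not Faron; it does not apply.
Duty = $73,523.20 × 0% = $0.00.
Line 2 (7619.49, Lorania, 262 m², $1,970.24):
Base rate for 7619.49 is 25%.
7619.49 has an FTA preferential rate, but origin Lorania is not Faron; base rate stands.
The additional-duty order on 7619.49 targets Karon, not Lorania; it does not apply.
Duty = $1,970.24 × 25% = $492.56.
Line 3 (1600.63, Karon, 1,725 m², $297,579.75):
Base rate for 1600.63 is 1% + $1.99/m².
Duty = $297,579.75 × 1% + 1,725 × $1.99 = $6,408.55.
Total = $0.00 + $492.56 + $6,408.55 = $6,901.11.

$6,901.11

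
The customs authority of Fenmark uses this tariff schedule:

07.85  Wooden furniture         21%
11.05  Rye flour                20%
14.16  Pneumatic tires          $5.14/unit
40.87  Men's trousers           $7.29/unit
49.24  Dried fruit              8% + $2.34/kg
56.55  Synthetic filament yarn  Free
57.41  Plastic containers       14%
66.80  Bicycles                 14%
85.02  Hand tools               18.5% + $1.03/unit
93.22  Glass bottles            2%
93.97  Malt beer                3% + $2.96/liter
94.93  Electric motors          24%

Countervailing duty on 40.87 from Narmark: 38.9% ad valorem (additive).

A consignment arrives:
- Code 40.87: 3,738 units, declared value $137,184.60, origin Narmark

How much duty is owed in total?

Line 1 (40.87, Narmark, 3,738 units, $137,184.60):
Base rate for 40.87 is $7.29/unit.
Additional duty on 40.87 from Narmark: +38.9% ad valorem. Applied ad valorem rate = 38.9%.
Duty = $137,184.60 × 38.9% + 3,738 × $7.29 = $80,614.83.

$80,614.83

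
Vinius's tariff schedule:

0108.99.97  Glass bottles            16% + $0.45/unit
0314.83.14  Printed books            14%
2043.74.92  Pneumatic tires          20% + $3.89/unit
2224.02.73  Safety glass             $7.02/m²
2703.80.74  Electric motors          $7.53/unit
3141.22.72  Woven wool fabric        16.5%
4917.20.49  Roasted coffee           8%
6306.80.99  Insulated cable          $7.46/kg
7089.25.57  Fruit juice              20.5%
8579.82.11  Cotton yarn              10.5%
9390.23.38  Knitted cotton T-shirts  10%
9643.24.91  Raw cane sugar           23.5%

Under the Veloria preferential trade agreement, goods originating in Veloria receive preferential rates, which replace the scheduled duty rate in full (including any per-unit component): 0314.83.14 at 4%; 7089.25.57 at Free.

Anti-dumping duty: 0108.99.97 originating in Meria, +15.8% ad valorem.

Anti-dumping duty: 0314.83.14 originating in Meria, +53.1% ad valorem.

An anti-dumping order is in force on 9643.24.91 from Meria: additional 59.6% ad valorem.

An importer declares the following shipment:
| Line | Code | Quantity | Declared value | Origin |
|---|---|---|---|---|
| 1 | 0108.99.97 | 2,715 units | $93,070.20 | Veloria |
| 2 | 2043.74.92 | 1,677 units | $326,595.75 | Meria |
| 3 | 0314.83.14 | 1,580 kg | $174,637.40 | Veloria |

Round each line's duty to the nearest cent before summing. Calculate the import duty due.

$94,941.16

Line 1 (0108.99.97, Veloria, 2,715 units, $93,070.20):
Base rate for 0108.99.97 is 16% + $0.45/unit.
Origin Veloria is the FTA partner but 0108.99.97 is not on the preference list; base rate stands.
The additional-duty order on 0108.99.97 targets Meria, not Veloria; it does not apply.
Duty = $93,070.20 × 16% + 2,715 × $0.45 = $16,112.98.
Line 2 (2043.74.92, Meria, 1,677 units, $326,595.75):
Base rate for 2043.74.92 is 20% + $3.89/unit.
Duty = $326,595.75 × 20% + 1,677 × $3.89 = $71,842.68.
Line 3 (0314.83.14, Veloria, 1,580 kg, $174,637.40):
Base rate for 0314.83.14 is 14%.
Origin Veloria qualifies under the Vinius–Veloria agreement and 0314.83.14 is covered: preferential rate 4% applies instead.
The additional-duty order on 0314.83.14 targets Meria, not Veloria; it does not apply.
Duty = $174,637.40 × 4% = $6,985.50.
Total = $16,112.98 + $71,842.68 + $6,985.50 = $94,941.16.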